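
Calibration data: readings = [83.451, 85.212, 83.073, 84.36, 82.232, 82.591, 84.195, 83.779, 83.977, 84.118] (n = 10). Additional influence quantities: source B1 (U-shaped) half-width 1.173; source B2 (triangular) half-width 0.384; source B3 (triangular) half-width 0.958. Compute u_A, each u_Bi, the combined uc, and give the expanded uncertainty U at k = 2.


mean = (83.451 + 85.212 + 83.073 + 84.36 + 82.232 + 82.591 + 84.195 + 83.779 + 83.977 + 84.118) / 10 = 83.6988
s = sqrt(sum((x - mean)^2)/(n-1)) = 0.88596988
u_A = s / sqrt(n) = 0.88596988 / sqrt(10) = 0.28016828
u_B1 = 1.173 / sqrt(2) = 0.82943625
u_B2 = 0.384 / sqrt(6) = 0.15676734
u_B3 = 0.958 / sqrt(6) = 0.39110186
uc = sqrt(0.28016828^2 + 0.82943625^2 + 0.15676734^2 + 0.39110186^2) = 0.97159427
U = k * uc = 2 * 0.97159427
U = 1.9432

1.9432


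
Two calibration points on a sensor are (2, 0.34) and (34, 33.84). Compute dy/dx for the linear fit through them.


slope = (y2 - y1) / (x2 - x1)
= (33.84 - 0.34) / (34 - 2)
= 33.5000 / 32
= 1.0469

1.0469


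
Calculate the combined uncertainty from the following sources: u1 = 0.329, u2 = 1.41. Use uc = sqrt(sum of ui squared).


uc = sqrt(0.329^2 + 1.41^2)
uc = sqrt(2.096341)
uc = 1.4479

1.4479


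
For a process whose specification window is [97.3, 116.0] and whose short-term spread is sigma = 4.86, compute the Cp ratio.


Cp = (USL - LSL) / (6 * sigma)
= (116.0 - 97.3) / (6 * 4.86)
= 18.7000 / 29.1600
= 0.6413

0.6413


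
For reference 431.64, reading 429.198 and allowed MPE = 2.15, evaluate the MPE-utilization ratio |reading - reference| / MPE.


e = indication - reference = 429.198 - 431.64 = -2.4420
|e| = 2.4420
ratio = |e| / MPE = 2.4420 / 2.15
ratio = 1.1358

1.1358


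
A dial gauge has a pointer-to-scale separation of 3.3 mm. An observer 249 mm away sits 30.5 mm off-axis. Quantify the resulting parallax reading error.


error = h * offset / d
= 3.3 * 30.5 / 249
= 0.4042

0.4042


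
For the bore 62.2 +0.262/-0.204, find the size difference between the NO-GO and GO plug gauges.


GO = nominal - lower_tol (smallest hole = maximum material condition)
GO = 62.2 - 0.204 = 61.996
NO-GO = nominal + upper_tol (largest hole = least material condition)
NO-GO = 62.2 + 0.262 = 62.462
spread = NO-GO - GO = 62.462 - 61.996 = 0.4660

0.4660


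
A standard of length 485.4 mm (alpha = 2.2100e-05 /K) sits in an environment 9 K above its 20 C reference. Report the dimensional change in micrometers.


dL = L * alpha * dT
= 485.4 * 2.2100e-05 * 9
= 0.0965461 mm
dL_um = 0.0965461 * 1000 = 96.5461 um

96.5461


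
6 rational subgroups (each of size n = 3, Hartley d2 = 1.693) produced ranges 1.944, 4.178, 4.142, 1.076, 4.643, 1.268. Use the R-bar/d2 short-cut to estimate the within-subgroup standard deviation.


R_bar = (1.944 + 4.178 + 4.142 + 1.076 + 4.643 + 1.268) / 6
R_bar = 17.251 / 6 = 2.8751667
sigma_hat = R_bar / d2 = 2.8751667 / 1.693 = 1.6983

1.6983


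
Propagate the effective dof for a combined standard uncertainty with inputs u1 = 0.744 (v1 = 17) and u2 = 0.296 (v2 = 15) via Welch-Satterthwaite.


uc = sqrt(u1^2 + u2^2) = sqrt(0.744^2 + 0.296^2) = 0.80071968
v_eff = uc^4 / (u1^4/v1 + u2^4/v2)
= 0.80071968^4 / (0.744^4/17 + 0.296^4/15)
= 0.41107589 / 0.018535424
v_eff = 22.1779

22.1779


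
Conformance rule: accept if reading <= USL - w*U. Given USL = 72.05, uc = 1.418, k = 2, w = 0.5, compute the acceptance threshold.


U = k * uc = 2 * 1.418 = 2.836
guard band g = w * U = 0.5 * 2.836 = 1.418
AL = USL - g = 72.05 - 1.418
AL = 70.6320

70.6320


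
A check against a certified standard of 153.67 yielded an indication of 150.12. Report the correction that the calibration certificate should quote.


Correction = standard - reading
= 153.67 - 150.12
= 3.5500

3.5500


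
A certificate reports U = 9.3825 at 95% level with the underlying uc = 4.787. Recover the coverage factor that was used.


k = U / uc
k = 9.3825 / 4.787
k = 1.96

1.96


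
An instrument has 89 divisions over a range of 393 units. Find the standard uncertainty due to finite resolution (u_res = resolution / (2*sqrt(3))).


resolution = range / divisions
resolution = 393 / 89 = 4.4157303
u_res = resolution / (2*sqrt(3))
u_res = 4.4157303 / 3.4641016
u_res = 1.2747

1.2747


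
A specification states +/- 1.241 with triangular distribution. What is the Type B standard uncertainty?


u_B = half_width / sqrt(6)
u_B = 1.241 / 2.4494897
u_B = 0.5066

0.5066


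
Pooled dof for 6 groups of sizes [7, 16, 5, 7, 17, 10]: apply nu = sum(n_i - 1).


nu = sum_i (n_i - 1)
nu = ((7 - 1) + (16 - 1) + (5 - 1) + (7 - 1) + (17 - 1) + (10 - 1))
nu = 6 + 15 + 4 + 6 + 16 + 9
nu = 56

56


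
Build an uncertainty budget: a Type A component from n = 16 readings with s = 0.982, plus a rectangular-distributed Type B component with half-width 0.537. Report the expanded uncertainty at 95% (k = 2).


u_A = s / sqrt(n) = 0.982 / sqrt(16) = 0.2455
u_B = half_width / sqrt(3) = 0.537 / sqrt(3) = 0.31003709
uc = sqrt(u_A^2 + u_B^2) = sqrt(0.2455^2 + 0.31003709^2) = 0.39546586
U = k * uc = 2 * 0.39546586
U = 0.7909

0.7909


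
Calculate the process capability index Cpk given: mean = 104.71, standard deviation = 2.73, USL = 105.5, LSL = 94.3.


Cpu = (USL - mean) / (3*sigma) = (105.5 - 104.71) / (3*2.73) = 0.0965
Cpl = (mean - LSL) / (3*sigma) = (104.71 - 94.3) / (3*2.73) = 1.2711
Cpk = min(Cpu, Cpl) = 0.0965

0.0965


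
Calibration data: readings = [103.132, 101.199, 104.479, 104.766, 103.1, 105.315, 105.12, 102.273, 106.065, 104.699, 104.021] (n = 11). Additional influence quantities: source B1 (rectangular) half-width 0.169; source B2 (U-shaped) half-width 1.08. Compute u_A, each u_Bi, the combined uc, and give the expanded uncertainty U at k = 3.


mean = (103.132 + 101.199 + 104.479 + 104.766 + 103.1 + 105.315 + 105.12 + 102.273 + 106.065 + 104.699 + 104.021) / 11 = 104.0153636
s = sqrt(sum((x - mean)^2)/(n-1)) = 1.4471367
u_A = s / sqrt(n) = 1.4471367 / sqrt(11) = 0.43632813
u_B1 = 0.169 / sqrt(3) = 0.097572195
u_B2 = 1.08 / sqrt(2) = 0.76367532
uc = sqrt(0.43632813^2 + 0.097572195^2 + 0.76367532^2) = 0.88493082
U = k * uc = 3 * 0.88493082
U = 2.6548

2.6548


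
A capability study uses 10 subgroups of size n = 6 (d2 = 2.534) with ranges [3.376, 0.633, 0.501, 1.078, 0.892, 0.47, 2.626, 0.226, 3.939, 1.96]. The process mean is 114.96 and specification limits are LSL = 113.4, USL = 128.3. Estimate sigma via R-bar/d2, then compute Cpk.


R_bar = (3.376 + 0.633 + 0.501 + 1.078 + 0.892 + 0.47 + 2.626 + 0.226 + 3.939 + 1.96) / 10 = 1.5701
sigma = R_bar / d2 = 1.5701 / 2.534 = 0.61961326
Cp = (USL - LSL)/(6*sigma) = (128.3 - 113.4)/(6*0.61961326) = 4.0079
Cpu = (128.3 - 114.96)/(3*0.61961326) = 7.1765
Cpl = (114.96 - 113.4)/(3*0.61961326) = 0.8392
Cpk = min(Cpu, Cpl) = 0.8392

0.8392


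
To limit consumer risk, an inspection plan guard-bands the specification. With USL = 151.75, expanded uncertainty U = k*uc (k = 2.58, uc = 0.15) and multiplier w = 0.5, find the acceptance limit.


U = k * uc = 2.58 * 0.15 = 0.387
guard band g = w * U = 0.5 * 0.387 = 0.1935
AL = USL - g = 151.75 - 0.1935
AL = 151.5565

151.5565


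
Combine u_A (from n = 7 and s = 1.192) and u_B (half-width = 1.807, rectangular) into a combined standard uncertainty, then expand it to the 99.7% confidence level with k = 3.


u_A = s / sqrt(n) = 1.192 / sqrt(7) = 0.45053365
u_B = half_width / sqrt(3) = 1.807 / sqrt(3) = 1.0432719
uc = sqrt(u_A^2 + u_B^2) = sqrt(0.45053365^2 + 1.0432719^2) = 1.1363964
U = k * uc = 3 * 1.1363964
U = 3.4092

3.4092


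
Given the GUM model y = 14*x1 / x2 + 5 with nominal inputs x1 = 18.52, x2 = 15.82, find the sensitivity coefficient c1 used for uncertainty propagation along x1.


y = 14*x1 / x2 + 5
dy/dx1 = 14/x2
Evaluate at x2 = 15.82: c1 = 14 / 15.82
c1 = 0.8850

0.8850


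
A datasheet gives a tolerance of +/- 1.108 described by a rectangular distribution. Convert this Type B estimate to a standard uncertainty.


u_B = half_width / sqrt(3)
u_B = 1.108 / 1.7320508
u_B = 0.6397

0.6397


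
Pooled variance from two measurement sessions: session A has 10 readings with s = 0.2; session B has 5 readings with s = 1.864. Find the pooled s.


s_p = sqrt(((n1-1)*s1^2 + (n2-1)*s2^2) / (n1+n2-2))
numerator = (10-1)*0.2^2 + (5-1)*1.864^2 = 0.36 + 13.897984 = 14.257984
denominator = 10 + 5 - 2 = 13
s_p^2 = 14.257984 / 13 = 1.096768
s_p = sqrt(1.096768) = 1.0473

1.0473


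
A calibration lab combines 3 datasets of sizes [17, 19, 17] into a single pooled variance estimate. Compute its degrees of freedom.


nu = sum_i (n_i - 1)
nu = ((17 - 1) + (19 - 1) + (17 - 1))
nu = 16 + 18 + 16
nu = 50

50


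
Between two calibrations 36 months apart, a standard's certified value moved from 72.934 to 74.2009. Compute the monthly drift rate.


rate = (v2 - v1) / months
= (74.2009 - 72.934) / 36
= 1.2669 / 36
= 0.0352

0.0352


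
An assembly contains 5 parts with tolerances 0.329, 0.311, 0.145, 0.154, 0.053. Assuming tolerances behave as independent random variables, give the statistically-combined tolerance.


RSS = sqrt(0.329^2 + 0.311^2 + 0.145^2 + 0.154^2 + 0.053^2)
= sqrt(0.252512)
= 0.5025

0.5025


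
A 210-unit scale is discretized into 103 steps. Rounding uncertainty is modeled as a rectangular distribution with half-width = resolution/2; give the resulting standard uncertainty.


resolution = range / divisions
resolution = 210 / 103 = 2.038835
u_res = resolution / (2*sqrt(3))
u_res = 2.038835 / 3.4641016
u_res = 0.5886

0.5886


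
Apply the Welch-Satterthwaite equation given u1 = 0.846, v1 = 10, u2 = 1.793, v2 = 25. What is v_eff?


uc = sqrt(u1^2 + u2^2) = sqrt(0.846^2 + 1.793^2) = 1.9825653
v_eff = uc^4 / (u1^4/v1 + u2^4/v2)
= 1.9825653^4 / (0.846^4/10 + 1.793^4/25)
= 15.449343 / 0.4646351
v_eff = 33.2505

33.2505


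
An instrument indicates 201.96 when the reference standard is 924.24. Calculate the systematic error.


Systematic error = measured - true
= 201.96 - 924.24
= -722.2800

-722.2800


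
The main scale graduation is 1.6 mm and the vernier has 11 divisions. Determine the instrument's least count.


LC = MSD / n_div
= 1.6 / 11
= 0.1455

0.1455


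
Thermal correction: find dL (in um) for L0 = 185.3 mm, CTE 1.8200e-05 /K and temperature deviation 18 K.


dL = L * alpha * dT
= 185.3 * 1.8200e-05 * 18
= 0.0607043 mm
dL_um = 0.0607043 * 1000 = 60.7043 um

60.7043


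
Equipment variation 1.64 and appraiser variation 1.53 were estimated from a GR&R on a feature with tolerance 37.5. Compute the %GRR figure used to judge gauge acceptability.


GRR = sqrt(EV^2 + AV^2) = sqrt(1.64^2 + 1.53^2) = 2.2428776
%GRR = GRR / tol * 100 = 2.2428776 / 37.5 * 100
%GRR = 5.9810

5.9810


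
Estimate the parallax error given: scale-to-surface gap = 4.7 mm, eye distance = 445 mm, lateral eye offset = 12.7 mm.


error = h * offset / d
= 4.7 * 12.7 / 445
= 0.1341

0.1341


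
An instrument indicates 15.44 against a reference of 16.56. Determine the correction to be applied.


Correction = standard - reading
= 16.56 - 15.44
= 1.1200

1.1200


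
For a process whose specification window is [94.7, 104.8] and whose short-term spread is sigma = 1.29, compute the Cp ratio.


Cp = (USL - LSL) / (6 * sigma)
= (104.8 - 94.7) / (6 * 1.29)
= 10.1000 / 7.7400
= 1.3049

1.3049


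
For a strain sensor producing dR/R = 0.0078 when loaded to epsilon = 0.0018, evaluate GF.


GF = (dR/R) / epsilon
= 0.0078 / 0.0018
= 4.3333

4.3333


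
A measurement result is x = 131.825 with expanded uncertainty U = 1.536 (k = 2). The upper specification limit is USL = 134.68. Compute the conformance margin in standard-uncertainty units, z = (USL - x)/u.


u = U / k = 1.536 / 2 = 0.768
margin = |USL - x| = |134.68 - 131.825| = 2.855
z = margin / u = 2.855 / 0.768
z = 3.7174

3.7174


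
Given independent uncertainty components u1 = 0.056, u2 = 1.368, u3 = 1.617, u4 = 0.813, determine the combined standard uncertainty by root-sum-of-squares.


uc = sqrt(0.056^2 + 1.368^2 + 1.617^2 + 0.813^2)
uc = sqrt(5.150218)
uc = 2.2694

2.2694


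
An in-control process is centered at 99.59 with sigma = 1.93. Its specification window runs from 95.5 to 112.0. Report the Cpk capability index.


Cpu = (USL - mean) / (3*sigma) = (112.0 - 99.59) / (3*1.93) = 2.1434
Cpl = (mean - LSL) / (3*sigma) = (99.59 - 95.5) / (3*1.93) = 0.7064
Cpk = min(Cpu, Cpl) = 0.7064

0.7064


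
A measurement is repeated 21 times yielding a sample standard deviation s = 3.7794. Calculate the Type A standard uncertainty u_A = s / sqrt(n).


u_A = s / sqrt(n)
u_A = 3.7794 / sqrt(21)
u_A = 3.7794 / 4.5825757
u_A = 0.8247

0.8247


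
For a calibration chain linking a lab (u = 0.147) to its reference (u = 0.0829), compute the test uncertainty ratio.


TUR = u_lab / u_ref
= 0.147 / 0.0829
= 1.7732

1.7732


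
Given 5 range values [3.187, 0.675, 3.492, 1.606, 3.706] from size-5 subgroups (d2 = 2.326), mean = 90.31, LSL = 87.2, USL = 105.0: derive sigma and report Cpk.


R_bar = (3.187 + 0.675 + 3.492 + 1.606 + 3.706) / 5 = 2.5332
sigma = R_bar / d2 = 2.5332 / 2.326 = 1.08908
Cp = (USL - LSL)/(6*sigma) = (105.0 - 87.2)/(6*1.08908) = 2.7240
Cpu = (105.0 - 90.31)/(3*1.08908) = 4.4961
Cpl = (90.31 - 87.2)/(3*1.08908) = 0.9519
Cpk = min(Cpu, Cpl) = 0.9519

0.9519


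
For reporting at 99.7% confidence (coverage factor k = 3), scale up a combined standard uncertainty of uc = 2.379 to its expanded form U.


U = k * uc
U = 3 * 2.379
U = 7.1370

7.1370


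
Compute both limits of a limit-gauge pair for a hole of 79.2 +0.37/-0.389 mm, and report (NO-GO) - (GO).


GO = nominal - lower_tol (smallest hole = maximum material condition)
GO = 79.2 - 0.389 = 78.811
NO-GO = nominal + upper_tol (largest hole = least material condition)
NO-GO = 79.2 + 0.37 = 79.57
spread = NO-GO - GO = 79.57 - 78.811 = 0.7590

0.7590


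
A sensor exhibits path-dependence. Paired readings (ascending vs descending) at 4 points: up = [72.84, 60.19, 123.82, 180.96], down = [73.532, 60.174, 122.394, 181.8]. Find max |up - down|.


|72.84 - 73.532| = 0.6920
|60.19 - 60.174| = 0.0160
|123.82 - 122.394| = 1.4260
|180.96 - 181.8| = 0.8400
hysteresis = max(diffs) = 1.4260

1.4260


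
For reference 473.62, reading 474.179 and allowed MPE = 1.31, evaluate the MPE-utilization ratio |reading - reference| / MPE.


e = indication - reference = 474.179 - 473.62 = 0.5590
|e| = 0.5590
ratio = |e| / MPE = 0.5590 / 1.31
ratio = 0.4267

0.4267


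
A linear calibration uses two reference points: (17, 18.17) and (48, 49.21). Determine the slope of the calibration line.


slope = (y2 - y1) / (x2 - x1)
= (49.21 - 18.17) / (48 - 17)
= 31.0400 / 31
= 1.0013

1.0013


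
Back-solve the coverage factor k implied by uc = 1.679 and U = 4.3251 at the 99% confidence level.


k = U / uc
k = 4.3251 / 1.679
k = 2.576

2.576


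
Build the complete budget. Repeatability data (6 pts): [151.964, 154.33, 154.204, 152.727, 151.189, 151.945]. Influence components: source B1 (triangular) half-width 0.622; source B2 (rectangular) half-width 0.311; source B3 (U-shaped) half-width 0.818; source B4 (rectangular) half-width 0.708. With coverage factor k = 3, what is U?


mean = (151.964 + 154.33 + 154.204 + 152.727 + 151.189 + 151.945) / 6 = 152.7265
s = sqrt(sum((x - mean)^2)/(n-1)) = 1.289207
u_A = s / sqrt(n) = 1.289207 / sqrt(6) = 0.52631655
u_B1 = 0.622 / sqrt(6) = 0.25393044
u_B2 = 0.311 / sqrt(3) = 0.17955593
u_B3 = 0.818 / sqrt(2) = 0.57841335
u_B4 = 0.708 / sqrt(3) = 0.40876399
uc = sqrt(0.52631655^2 + 0.25393044^2 + 0.17955593^2 + 0.57841335^2 + 0.40876399^2) = 0.9356175
U = k * uc = 3 * 0.9356175
U = 2.8069

2.8069


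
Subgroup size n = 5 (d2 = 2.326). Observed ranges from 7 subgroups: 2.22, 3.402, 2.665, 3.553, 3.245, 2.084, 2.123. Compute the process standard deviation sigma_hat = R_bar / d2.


R_bar = (2.22 + 3.402 + 2.665 + 3.553 + 3.245 + 2.084 + 2.123) / 7
R_bar = 19.292 / 7 = 2.756
sigma_hat = R_bar / d2 = 2.756 / 2.326 = 1.1849

1.1849


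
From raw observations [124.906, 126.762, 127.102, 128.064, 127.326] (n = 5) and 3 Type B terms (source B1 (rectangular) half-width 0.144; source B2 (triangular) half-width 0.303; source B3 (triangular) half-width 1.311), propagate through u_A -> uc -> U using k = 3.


mean = (124.906 + 126.762 + 127.102 + 128.064 + 127.326) / 5 = 126.832
s = sqrt(sum((x - mean)^2)/(n-1)) = 1.1778302
u_A = s / sqrt(n) = 1.1778302 / sqrt(5) = 0.52674168
u_B1 = 0.144 / sqrt(3) = 0.083138439
u_B2 = 0.303 / sqrt(6) = 0.12369923
u_B3 = 1.311 / sqrt(6) = 0.53521351
uc = sqrt(0.52674168^2 + 0.083138439^2 + 0.12369923^2 + 0.53521351^2) = 0.76558722
U = k * uc = 3 * 0.76558722
U = 2.2968

2.2968


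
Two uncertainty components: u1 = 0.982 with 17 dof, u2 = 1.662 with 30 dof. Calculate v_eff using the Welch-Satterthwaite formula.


uc = sqrt(u1^2 + u2^2) = sqrt(0.982^2 + 1.662^2) = 1.9304321
v_eff = uc^4 / (u1^4/v1 + u2^4/v2)
= 1.9304321^4 / (0.982^4/17 + 1.662^4/30)
= 13.88731 / 0.30903429
v_eff = 44.9378

44.9378


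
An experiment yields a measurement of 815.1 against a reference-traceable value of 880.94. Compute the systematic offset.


Systematic error = measured - true
= 815.1 - 880.94
= -65.8400

-65.8400


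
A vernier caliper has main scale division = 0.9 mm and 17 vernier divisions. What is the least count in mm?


LC = MSD / n_div
= 0.9 / 17
= 0.0529

0.0529


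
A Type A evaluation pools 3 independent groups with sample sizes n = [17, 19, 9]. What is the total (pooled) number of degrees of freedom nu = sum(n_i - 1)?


nu = sum_i (n_i - 1)
nu = ((17 - 1) + (19 - 1) + (9 - 1))
nu = 16 + 18 + 8
nu = 42

42


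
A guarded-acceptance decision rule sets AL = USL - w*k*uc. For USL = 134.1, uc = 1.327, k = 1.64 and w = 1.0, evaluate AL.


U = k * uc = 1.64 * 1.327 = 2.17628
guard band g = w * U = 1.0 * 2.17628 = 2.17628
AL = USL - g = 134.1 - 2.17628
AL = 131.9237

131.9237


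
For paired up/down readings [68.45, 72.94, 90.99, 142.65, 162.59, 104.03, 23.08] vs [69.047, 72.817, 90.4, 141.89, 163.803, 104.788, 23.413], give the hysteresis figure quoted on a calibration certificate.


|68.45 - 69.047| = 0.5970
|72.94 - 72.817| = 0.1230
|90.99 - 90.4| = 0.5900
|142.65 - 141.89| = 0.7600
|162.59 - 163.803| = 1.2130
|104.03 - 104.788| = 0.7580
|23.08 - 23.413| = 0.3330
hysteresis = max(diffs) = 1.2130

1.2130


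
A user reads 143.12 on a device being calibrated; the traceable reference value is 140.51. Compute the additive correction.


Correction = standard - reading
= 140.51 - 143.12
= -2.6100

-2.6100


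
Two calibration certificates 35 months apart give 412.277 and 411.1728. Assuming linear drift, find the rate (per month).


rate = (v2 - v1) / months
= (411.1728 - 412.277) / 35
= -1.1042 / 35
= -0.0315

-0.0315


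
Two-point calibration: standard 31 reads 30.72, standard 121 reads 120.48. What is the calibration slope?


slope = (y2 - y1) / (x2 - x1)
= (120.48 - 30.72) / (121 - 31)
= 89.7600 / 90
= 0.9973

0.9973


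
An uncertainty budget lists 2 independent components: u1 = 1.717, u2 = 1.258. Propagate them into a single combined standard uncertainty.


uc = sqrt(1.717^2 + 1.258^2)
uc = sqrt(4.530653)
uc = 2.1285

2.1285


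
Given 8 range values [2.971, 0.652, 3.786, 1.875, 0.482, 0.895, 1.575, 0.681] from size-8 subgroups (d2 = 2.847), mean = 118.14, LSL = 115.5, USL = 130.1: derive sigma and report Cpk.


R_bar = (2.971 + 0.652 + 3.786 + 1.875 + 0.482 + 0.895 + 1.575 + 0.681) / 8 = 1.614625
sigma = R_bar / d2 = 1.614625 / 2.847 = 0.56713207
Cp = (USL - LSL)/(6*sigma) = (130.1 - 115.5)/(6*0.56713207) = 4.2906
Cpu = (130.1 - 118.14)/(3*0.56713207) = 7.0295
Cpl = (118.14 - 115.5)/(3*0.56713207) = 1.5517
Cpk = min(Cpu, Cpl) = 1.5517

1.5517


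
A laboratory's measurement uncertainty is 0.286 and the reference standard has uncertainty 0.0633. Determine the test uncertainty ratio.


TUR = u_lab / u_ref
= 0.286 / 0.0633
= 4.5182

4.5182


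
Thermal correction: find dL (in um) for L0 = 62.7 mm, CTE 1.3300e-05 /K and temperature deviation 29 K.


dL = L * alpha * dT
= 62.7 * 1.3300e-05 * 29
= 0.0241834 mm
dL_um = 0.0241834 * 1000 = 24.1834 um

24.1834


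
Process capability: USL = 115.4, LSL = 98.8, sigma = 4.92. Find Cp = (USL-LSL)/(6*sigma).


Cp = (USL - LSL) / (6 * sigma)
= (115.4 - 98.8) / (6 * 4.92)
= 16.6000 / 29.5200
= 0.5623

0.5623


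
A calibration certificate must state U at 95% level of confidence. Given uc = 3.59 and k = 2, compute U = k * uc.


U = k * uc
U = 2 * 3.59
U = 7.1800

7.1800


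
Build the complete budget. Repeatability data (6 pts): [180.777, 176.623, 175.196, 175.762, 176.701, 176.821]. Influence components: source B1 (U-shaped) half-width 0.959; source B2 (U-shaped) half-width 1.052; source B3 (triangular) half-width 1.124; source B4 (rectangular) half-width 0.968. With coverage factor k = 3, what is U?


mean = (180.777 + 176.623 + 175.196 + 175.762 + 176.701 + 176.821) / 6 = 176.98
s = sqrt(sum((x - mean)^2)/(n-1)) = 1.9653987
u_A = s / sqrt(n) = 1.9653987 / sqrt(6) = 0.80237066
u_B1 = 0.959 / sqrt(2) = 0.6781154
u_B2 = 1.052 / sqrt(2) = 0.74387633
u_B3 = 1.124 / sqrt(6) = 0.45887108
u_B4 = 0.968 / sqrt(3) = 0.55887506
uc = sqrt(0.80237066^2 + 0.6781154^2 + 0.74387633^2 + 0.45887108^2 + 0.55887506^2) = 1.4764468
U = k * uc = 3 * 1.4764468
U = 4.4293

4.4293


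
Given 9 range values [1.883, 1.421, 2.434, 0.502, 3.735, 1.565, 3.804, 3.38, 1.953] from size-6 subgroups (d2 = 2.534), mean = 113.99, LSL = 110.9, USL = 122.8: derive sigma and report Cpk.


R_bar = (1.883 + 1.421 + 2.434 + 0.502 + 3.735 + 1.565 + 3.804 + 3.38 + 1.953) / 9 = 2.2974444
sigma = R_bar / d2 = 2.2974444 / 2.534 = 0.90664736
Cp = (USL - LSL)/(6*sigma) = (122.8 - 110.9)/(6*0.90664736) = 2.1875
Cpu = (122.8 - 113.99)/(3*0.90664736) = 3.2390
Cpl = (113.99 - 110.9)/(3*0.90664736) = 1.1361
Cpk = min(Cpu, Cpl) = 1.1361

1.1361


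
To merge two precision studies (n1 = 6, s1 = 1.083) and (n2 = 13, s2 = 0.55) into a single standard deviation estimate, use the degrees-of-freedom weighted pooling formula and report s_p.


s_p = sqrt(((n1-1)*s1^2 + (n2-1)*s2^2) / (n1+n2-2))
numerator = (6-1)*1.083^2 + (13-1)*0.55^2 = 5.864445 + 3.63 = 9.494445
denominator = 6 + 13 - 2 = 17
s_p^2 = 9.494445 / 17 = 0.55849676
s_p = sqrt(0.55849676) = 0.7473

0.7473


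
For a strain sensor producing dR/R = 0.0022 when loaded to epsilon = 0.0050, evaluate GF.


GF = (dR/R) / epsilon
= 0.0022 / 0.0050
= 0.4400

0.4400


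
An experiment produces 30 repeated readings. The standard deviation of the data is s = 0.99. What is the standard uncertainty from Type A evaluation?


u_A = s / sqrt(n)
u_A = 0.99 / sqrt(30)
u_A = 0.99 / 5.4772256
u_A = 0.1807

0.1807


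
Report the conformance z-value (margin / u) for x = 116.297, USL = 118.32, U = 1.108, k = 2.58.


u = U / k = 1.108 / 2.58 = 0.42945736
margin = |USL - x| = |118.32 - 116.297| = 2.023
z = margin / u = 2.023 / 0.42945736
z = 4.7106

4.7106


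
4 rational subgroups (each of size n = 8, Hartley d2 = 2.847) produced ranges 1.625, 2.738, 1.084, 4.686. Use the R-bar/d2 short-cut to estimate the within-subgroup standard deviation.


R_bar = (1.625 + 2.738 + 1.084 + 4.686) / 4
R_bar = 10.133 / 4 = 2.53325
sigma_hat = R_bar / d2 = 2.53325 / 2.847 = 0.8898

0.8898


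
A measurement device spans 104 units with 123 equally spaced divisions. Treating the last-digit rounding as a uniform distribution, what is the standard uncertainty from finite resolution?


resolution = range / divisions
resolution = 104 / 123 = 0.84552846
u_res = resolution / (2*sqrt(3))
u_res = 0.84552846 / 3.4641016
u_res = 0.2441

0.2441


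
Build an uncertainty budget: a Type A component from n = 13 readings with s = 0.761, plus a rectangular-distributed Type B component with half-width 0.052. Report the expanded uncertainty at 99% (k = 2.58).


u_A = s / sqrt(n) = 0.761 / sqrt(13) = 0.21106342
u_B = half_width / sqrt(3) = 0.052 / sqrt(3) = 0.030022214
uc = sqrt(u_A^2 + u_B^2) = sqrt(0.21106342^2 + 0.030022214^2) = 0.21318795
U = k * uc = 2.58 * 0.21318795
U = 0.5500

0.5500


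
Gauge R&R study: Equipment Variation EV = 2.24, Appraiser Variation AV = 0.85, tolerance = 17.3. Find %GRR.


GRR = sqrt(EV^2 + AV^2) = sqrt(2.24^2 + 0.85^2) = 2.3958506
%GRR = GRR / tol * 100 = 2.3958506 / 17.3 * 100
%GRR = 13.8488

13.8488


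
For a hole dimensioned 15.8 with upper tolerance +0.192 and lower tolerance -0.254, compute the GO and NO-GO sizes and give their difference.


GO = nominal - lower_tol (smallest hole = maximum material condition)
GO = 15.8 - 0.254 = 15.546
NO-GO = nominal + upper_tol (largest hole = least material condition)
NO-GO = 15.8 + 0.192 = 15.992
spread = NO-GO - GO = 15.992 - 15.546 = 0.4460

0.4460


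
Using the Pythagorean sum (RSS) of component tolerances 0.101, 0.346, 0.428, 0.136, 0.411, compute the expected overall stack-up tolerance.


RSS = sqrt(0.101^2 + 0.346^2 + 0.428^2 + 0.136^2 + 0.411^2)
= sqrt(0.500518)
= 0.7075

0.7075


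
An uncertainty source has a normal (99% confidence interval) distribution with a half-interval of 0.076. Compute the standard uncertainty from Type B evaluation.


u_B = half_width / 2.576
u_B = 0.076 / 2.576
u_B = 0.0295

0.0295


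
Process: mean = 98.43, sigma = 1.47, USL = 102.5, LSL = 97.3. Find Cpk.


Cpu = (USL - mean) / (3*sigma) = (102.5 - 98.43) / (3*1.47) = 0.9229
Cpl = (mean - LSL) / (3*sigma) = (98.43 - 97.3) / (3*1.47) = 0.2562
Cpk = min(Cpu, Cpl) = 0.2562

0.2562


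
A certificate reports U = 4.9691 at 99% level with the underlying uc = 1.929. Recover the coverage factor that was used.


k = U / uc
k = 4.9691 / 1.929
k = 2.576

2.576


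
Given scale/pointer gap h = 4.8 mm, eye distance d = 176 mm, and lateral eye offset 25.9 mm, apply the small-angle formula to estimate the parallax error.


error = h * offset / d
= 4.8 * 25.9 / 176
= 0.7064

0.7064


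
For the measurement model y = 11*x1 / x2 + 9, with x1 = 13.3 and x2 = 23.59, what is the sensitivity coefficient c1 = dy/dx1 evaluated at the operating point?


y = 11*x1 / x2 + 9
dy/dx1 = 11/x2
Evaluate at x2 = 23.59: c1 = 11 / 23.59
c1 = 0.4663

0.4663


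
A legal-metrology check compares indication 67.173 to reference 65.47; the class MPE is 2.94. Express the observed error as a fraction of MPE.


e = indication - reference = 67.173 - 65.47 = 1.7030
|e| = 1.7030
ratio = |e| / MPE = 1.7030 / 2.94
ratio = 0.5793

0.5793


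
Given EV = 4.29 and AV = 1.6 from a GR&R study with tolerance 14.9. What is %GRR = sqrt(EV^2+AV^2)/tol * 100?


GRR = sqrt(EV^2 + AV^2) = sqrt(4.29^2 + 1.6^2) = 4.578657
%GRR = GRR / tol * 100 = 4.578657 / 14.9 * 100
%GRR = 30.7292

30.7292


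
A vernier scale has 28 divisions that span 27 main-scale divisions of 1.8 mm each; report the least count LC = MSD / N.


LC = MSD / n_div
= 1.8 / 28
= 0.0643

0.0643


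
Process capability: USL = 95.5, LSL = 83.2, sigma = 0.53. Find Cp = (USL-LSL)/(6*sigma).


Cp = (USL - LSL) / (6 * sigma)
= (95.5 - 83.2) / (6 * 0.53)
= 12.3000 / 3.1800
= 3.8679

3.8679


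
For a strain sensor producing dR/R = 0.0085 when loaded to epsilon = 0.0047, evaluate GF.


GF = (dR/R) / epsilon
= 0.0085 / 0.0047
= 1.8085

1.8085


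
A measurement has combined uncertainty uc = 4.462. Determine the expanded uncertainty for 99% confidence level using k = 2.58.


U = k * uc
U = 2.58 * 4.462
U = 11.5120

11.5120


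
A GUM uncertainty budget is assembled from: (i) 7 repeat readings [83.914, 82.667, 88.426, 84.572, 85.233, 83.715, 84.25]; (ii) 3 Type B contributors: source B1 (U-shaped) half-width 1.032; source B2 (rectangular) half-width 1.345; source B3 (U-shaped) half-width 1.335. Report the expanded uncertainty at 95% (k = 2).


mean = (83.914 + 82.667 + 88.426 + 84.572 + 85.233 + 83.715 + 84.25) / 7 = 84.68242857
s = sqrt(sum((x - mean)^2)/(n-1)) = 1.8305281
u_A = s / sqrt(n) = 1.8305281 / sqrt(7) = 0.69187459
u_B1 = 1.032 / sqrt(2) = 0.7297342
u_B2 = 1.345 / sqrt(3) = 0.77653611
u_B3 = 1.335 / sqrt(2) = 0.94398755
uc = sqrt(0.69187459^2 + 0.7297342^2 + 0.77653611^2 + 0.94398755^2) = 1.5828213
U = k * uc = 2 * 1.5828213
U = 3.1656

3.1656


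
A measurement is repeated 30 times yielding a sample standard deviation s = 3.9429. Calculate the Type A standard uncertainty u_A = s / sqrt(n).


u_A = s / sqrt(n)
u_A = 3.9429 / sqrt(30)
u_A = 3.9429 / 5.4772256
u_A = 0.7199

0.7199


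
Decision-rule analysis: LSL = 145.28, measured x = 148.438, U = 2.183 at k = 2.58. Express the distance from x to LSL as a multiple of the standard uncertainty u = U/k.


u = U / k = 2.183 / 2.58 = 0.84612403
margin = |LSL - x| = |145.28 - 148.438| = 3.158
z = margin / u = 3.158 / 0.84612403
z = 3.7323

3.7323


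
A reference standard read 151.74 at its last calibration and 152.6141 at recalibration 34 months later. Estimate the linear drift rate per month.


rate = (v2 - v1) / months
= (152.6141 - 151.74) / 34
= 0.8741 / 34
= 0.0257

0.0257


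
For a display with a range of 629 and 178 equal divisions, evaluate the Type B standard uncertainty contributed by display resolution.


resolution = range / divisions
resolution = 629 / 178 = 3.5337079
u_res = resolution / (2*sqrt(3))
u_res = 3.5337079 / 3.4641016
u_res = 1.0201

1.0201


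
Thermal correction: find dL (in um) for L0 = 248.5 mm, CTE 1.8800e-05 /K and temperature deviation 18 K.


dL = L * alpha * dT
= 248.5 * 1.8800e-05 * 18
= 0.0840924 mm
dL_um = 0.0840924 * 1000 = 84.0924 um

84.0924


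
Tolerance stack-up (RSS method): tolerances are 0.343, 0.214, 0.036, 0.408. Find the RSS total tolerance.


RSS = sqrt(0.343^2 + 0.214^2 + 0.036^2 + 0.408^2)
= sqrt(0.331205)
= 0.5755

0.5755


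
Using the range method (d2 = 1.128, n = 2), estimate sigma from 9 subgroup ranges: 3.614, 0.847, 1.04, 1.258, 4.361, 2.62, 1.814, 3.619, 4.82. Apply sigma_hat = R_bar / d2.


R_bar = (3.614 + 0.847 + 1.04 + 1.258 + 4.361 + 2.62 + 1.814 + 3.619 + 4.82) / 9
R_bar = 23.993 / 9 = 2.6658889
sigma_hat = R_bar / d2 = 2.6658889 / 1.128 = 2.3634

2.3634


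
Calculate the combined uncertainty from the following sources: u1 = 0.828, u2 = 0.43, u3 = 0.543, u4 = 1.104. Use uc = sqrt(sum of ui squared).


uc = sqrt(0.828^2 + 0.43^2 + 0.543^2 + 1.104^2)
uc = sqrt(2.384149)
uc = 1.5441

1.5441


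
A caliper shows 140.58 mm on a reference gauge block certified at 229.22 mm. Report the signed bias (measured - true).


Systematic error = measured - true
= 140.58 - 229.22
= -88.6400

-88.6400


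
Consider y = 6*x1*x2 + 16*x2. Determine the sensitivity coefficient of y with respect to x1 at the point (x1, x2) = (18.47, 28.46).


y = 6*x1*x2 + 16*x2
dy/dx1 = 6*x2
Evaluate at x2 = 28.46: c1 = 6 * 28.46
c1 = 170.7600

170.7600


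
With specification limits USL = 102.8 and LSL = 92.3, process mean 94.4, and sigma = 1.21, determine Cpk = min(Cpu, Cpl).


Cpu = (USL - mean) / (3*sigma) = (102.8 - 94.4) / (3*1.21) = 2.3140
Cpl = (mean - LSL) / (3*sigma) = (94.4 - 92.3) / (3*1.21) = 0.5785
Cpk = min(Cpu, Cpl) = 0.5785

0.5785


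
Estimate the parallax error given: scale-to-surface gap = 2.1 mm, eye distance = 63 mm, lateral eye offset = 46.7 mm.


error = h * offset / d
= 2.1 * 46.7 / 63
= 1.5567

1.5567


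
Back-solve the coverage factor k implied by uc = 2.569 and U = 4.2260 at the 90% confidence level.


k = U / uc
k = 4.2260 / 2.569
k = 1.645

1.645


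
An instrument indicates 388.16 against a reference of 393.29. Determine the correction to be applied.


Correction = standard - reading
= 393.29 - 388.16
= 5.1300

5.1300


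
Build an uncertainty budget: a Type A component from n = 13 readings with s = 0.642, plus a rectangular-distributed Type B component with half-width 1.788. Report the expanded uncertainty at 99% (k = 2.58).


u_A = s / sqrt(n) = 0.642 / sqrt(13) = 0.17805876
u_B = half_width / sqrt(3) = 1.788 / sqrt(3) = 1.0323023
uc = sqrt(u_A^2 + u_B^2) = sqrt(0.17805876^2 + 1.0323023^2) = 1.0475462
U = k * uc = 2.58 * 1.0475462
U = 2.7027

2.7027


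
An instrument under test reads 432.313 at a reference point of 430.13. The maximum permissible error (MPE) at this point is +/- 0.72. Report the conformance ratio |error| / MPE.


e = indication - reference = 432.313 - 430.13 = 2.1830
|e| = 2.1830
ratio = |e| / MPE = 2.1830 / 0.72
ratio = 3.0319

3.0319


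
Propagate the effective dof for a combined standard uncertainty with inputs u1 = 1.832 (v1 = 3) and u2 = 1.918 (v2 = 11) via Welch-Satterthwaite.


uc = sqrt(u1^2 + u2^2) = sqrt(1.832^2 + 1.918^2) = 2.6523476
v_eff = uc^4 / (u1^4/v1 + u2^4/v2)
= 2.6523476^4 / (1.832^4/3 + 1.918^4/11)
= 49.49049 / 4.9850202
v_eff = 9.9278

9.9278


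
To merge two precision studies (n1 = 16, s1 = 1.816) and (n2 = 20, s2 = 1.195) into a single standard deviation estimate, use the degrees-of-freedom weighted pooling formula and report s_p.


s_p = sqrt(((n1-1)*s1^2 + (n2-1)*s2^2) / (n1+n2-2))
numerator = (16-1)*1.816^2 + (20-1)*1.195^2 = 49.46784 + 27.132475 = 76.600315
denominator = 16 + 20 - 2 = 34
s_p^2 = 76.600315 / 34 = 2.2529504
s_p = sqrt(2.2529504) = 1.5010

1.5010


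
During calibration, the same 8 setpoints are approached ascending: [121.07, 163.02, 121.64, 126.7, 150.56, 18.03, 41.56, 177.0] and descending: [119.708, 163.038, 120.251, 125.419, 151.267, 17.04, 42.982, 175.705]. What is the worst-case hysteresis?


|121.07 - 119.708| = 1.3620
|163.02 - 163.038| = 0.0180
|121.64 - 120.251| = 1.3890
|126.7 - 125.419| = 1.2810
|150.56 - 151.267| = 0.7070
|18.03 - 17.04| = 0.9900
|41.56 - 42.982| = 1.4220
|177.0 - 175.705| = 1.2950
hysteresis = max(diffs) = 1.4220

1.4220


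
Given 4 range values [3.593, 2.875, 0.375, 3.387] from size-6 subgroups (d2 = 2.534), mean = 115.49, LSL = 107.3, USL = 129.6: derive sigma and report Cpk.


R_bar = (3.593 + 2.875 + 0.375 + 3.387) / 4 = 2.5575
sigma = R_bar / d2 = 2.5575 / 2.534 = 1.0092739
Cp = (USL - LSL)/(6*sigma) = (129.6 - 107.3)/(6*1.0092739) = 3.6825
Cpu = (129.6 - 115.49)/(3*1.0092739) = 4.6601
Cpl = (115.49 - 107.3)/(3*1.0092739) = 2.7049
Cpk = min(Cpu, Cpl) = 2.7049

2.7049


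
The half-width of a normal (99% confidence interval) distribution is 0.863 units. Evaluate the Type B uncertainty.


u_B = half_width / 2.576
u_B = 0.863 / 2.576
u_B = 0.3350

0.3350


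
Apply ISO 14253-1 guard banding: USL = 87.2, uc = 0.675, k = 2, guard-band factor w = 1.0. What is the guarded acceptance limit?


U = k * uc = 2 * 0.675 = 1.35
guard band g = w * U = 1.0 * 1.35 = 1.35
AL = USL - g = 87.2 - 1.35
AL = 85.8500

85.8500


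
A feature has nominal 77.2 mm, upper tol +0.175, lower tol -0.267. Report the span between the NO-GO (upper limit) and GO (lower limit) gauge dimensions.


GO = nominal - lower_tol (smallest hole = maximum material condition)
GO = 77.2 - 0.267 = 76.933
NO-GO = nominal + upper_tol (largest hole = least material condition)
NO-GO = 77.2 + 0.175 = 77.375
spread = NO-GO - GO = 77.375 - 76.933 = 0.4420

0.4420


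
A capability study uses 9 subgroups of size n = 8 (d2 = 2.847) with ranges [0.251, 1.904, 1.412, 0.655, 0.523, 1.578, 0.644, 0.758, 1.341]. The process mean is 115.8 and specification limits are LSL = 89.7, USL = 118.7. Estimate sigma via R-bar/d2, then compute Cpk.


R_bar = (0.251 + 1.904 + 1.412 + 0.655 + 0.523 + 1.578 + 0.644 + 0.758 + 1.341) / 9 = 1.0073333
sigma = R_bar / d2 = 1.0073333 / 2.847 = 0.35382273
Cp = (USL - LSL)/(6*sigma) = (118.7 - 89.7)/(6*0.35382273) = 13.6603
Cpu = (118.7 - 115.8)/(3*0.35382273) = 2.7321
Cpl = (115.8 - 89.7)/(3*0.35382273) = 24.5886
Cpk = min(Cpu, Cpl) = 2.7321

2.7321


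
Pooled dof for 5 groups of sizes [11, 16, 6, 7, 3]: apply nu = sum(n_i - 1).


nu = sum_i (n_i - 1)
nu = ((11 - 1) + (16 - 1) + (6 - 1) + (7 - 1) + (3 - 1))
nu = 10 + 15 + 5 + 6 + 2
nu = 38

38


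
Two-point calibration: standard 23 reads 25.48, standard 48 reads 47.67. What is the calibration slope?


slope = (y2 - y1) / (x2 - x1)
= (47.67 - 25.48) / (48 - 23)
= 22.1900 / 25
= 0.8876

0.8876


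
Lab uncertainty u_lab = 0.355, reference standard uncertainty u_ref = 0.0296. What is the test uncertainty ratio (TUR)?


TUR = u_lab / u_ref
= 0.355 / 0.0296
= 11.9932

11.9932


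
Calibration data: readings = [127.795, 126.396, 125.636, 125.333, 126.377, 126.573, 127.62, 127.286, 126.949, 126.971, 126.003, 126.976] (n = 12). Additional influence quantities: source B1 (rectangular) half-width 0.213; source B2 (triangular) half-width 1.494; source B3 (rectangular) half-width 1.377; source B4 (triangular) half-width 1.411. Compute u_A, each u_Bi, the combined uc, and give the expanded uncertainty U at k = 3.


mean = (127.795 + 126.396 + 125.636 + 125.333 + 126.377 + 126.573 + 127.62 + 127.286 + 126.949 + 126.971 + 126.003 + 126.976) / 12 = 126.6595833
s = sqrt(sum((x - mean)^2)/(n-1)) = 0.75560361
u_A = s / sqrt(n) = 0.75560361 / sqrt(12) = 0.21812397
u_B1 = 0.213 / sqrt(3) = 0.12297561
u_B2 = 1.494 / sqrt(6) = 0.60992295
u_B3 = 1.377 / sqrt(3) = 0.79501132
u_B4 = 1.411 / sqrt(6) = 0.57603834
uc = sqrt(0.21812397^2 + 0.12297561^2 + 0.60992295^2 + 0.79501132^2 + 0.57603834^2) = 1.1826116
U = k * uc = 3 * 1.1826116
U = 3.5478

3.5478


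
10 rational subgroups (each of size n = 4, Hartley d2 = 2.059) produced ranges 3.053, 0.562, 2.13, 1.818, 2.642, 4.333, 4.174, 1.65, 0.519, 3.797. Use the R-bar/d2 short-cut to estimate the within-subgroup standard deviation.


R_bar = (3.053 + 0.562 + 2.13 + 1.818 + 2.642 + 4.333 + 4.174 + 1.65 + 0.519 + 3.797) / 10
R_bar = 24.678 / 10 = 2.4678
sigma_hat = R_bar / d2 = 2.4678 / 2.059 = 1.1985

1.1985


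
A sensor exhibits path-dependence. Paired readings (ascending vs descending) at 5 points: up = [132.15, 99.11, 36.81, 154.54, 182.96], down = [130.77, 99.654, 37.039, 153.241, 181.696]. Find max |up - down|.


|132.15 - 130.77| = 1.3800
|99.11 - 99.654| = 0.5440
|36.81 - 37.039| = 0.2290
|154.54 - 153.241| = 1.2990
|182.96 - 181.696| = 1.2640
hysteresis = max(diffs) = 1.3800

1.3800


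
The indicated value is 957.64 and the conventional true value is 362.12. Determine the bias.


Systematic error = measured - true
= 957.64 - 362.12
= 595.5200

595.5200


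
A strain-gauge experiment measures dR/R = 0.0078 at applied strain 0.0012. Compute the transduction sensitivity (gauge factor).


GF = (dR/R) / epsilon
= 0.0078 / 0.0012
= 6.5000

6.5000


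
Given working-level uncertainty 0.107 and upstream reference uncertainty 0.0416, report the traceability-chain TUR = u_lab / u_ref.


TUR = u_lab / u_ref
= 0.107 / 0.0416
= 2.5721

2.5721


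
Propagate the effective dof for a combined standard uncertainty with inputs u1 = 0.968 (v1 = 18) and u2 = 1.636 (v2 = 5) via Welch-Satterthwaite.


uc = sqrt(u1^2 + u2^2) = sqrt(0.968^2 + 1.636^2) = 1.9009261
v_eff = uc^4 / (u1^4/v1 + u2^4/v2)
= 1.9009261^4 / (0.968^4/18 + 1.636^4/5)
= 13.057527 / 1.4815047
v_eff = 8.8137

8.8137


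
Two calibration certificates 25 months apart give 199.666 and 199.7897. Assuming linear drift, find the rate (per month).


rate = (v2 - v1) / months
= (199.7897 - 199.666) / 25
= 0.1237 / 25
= 0.0049

0.0049


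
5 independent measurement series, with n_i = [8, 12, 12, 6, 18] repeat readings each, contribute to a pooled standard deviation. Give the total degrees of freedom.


nu = sum_i (n_i - 1)
nu = ((8 - 1) + (12 - 1) + (12 - 1) + (6 - 1) + (18 - 1))
nu = 7 + 11 + 11 + 5 + 17
nu = 51

51


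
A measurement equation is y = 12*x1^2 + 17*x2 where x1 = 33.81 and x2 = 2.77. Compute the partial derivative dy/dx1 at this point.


y = 12*x1^2 + 17*x2
dy/dx1 = 2*12*x1
Evaluate at x1 = 33.81: c1 = 24 * 33.81
c1 = 811.4400

811.4400


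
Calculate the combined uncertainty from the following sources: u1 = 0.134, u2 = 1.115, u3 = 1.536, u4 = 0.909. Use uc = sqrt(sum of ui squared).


uc = sqrt(0.134^2 + 1.115^2 + 1.536^2 + 0.909^2)
uc = sqrt(4.446758)
uc = 2.1087

2.1087
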